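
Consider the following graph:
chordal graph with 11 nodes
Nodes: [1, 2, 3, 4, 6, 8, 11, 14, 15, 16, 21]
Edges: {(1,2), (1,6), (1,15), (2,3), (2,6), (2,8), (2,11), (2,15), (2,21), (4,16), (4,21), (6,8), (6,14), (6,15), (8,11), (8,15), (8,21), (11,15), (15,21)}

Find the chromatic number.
χ(G) = 4

Clique number ω(G) = 4 (lower bound: χ ≥ ω).
The clique on [2, 8, 11, 15] has size 4, forcing χ ≥ 4, and the coloring below uses 4 colors, so χ(G) = 4.
A valid 4-coloring: color 1: [2, 4, 14]; color 2: [3, 15, 16]; color 3: [1, 8]; color 4: [6, 11, 21].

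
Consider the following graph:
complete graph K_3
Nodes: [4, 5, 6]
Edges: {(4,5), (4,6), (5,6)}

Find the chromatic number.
Clique number ω(G) = 3 (lower bound: χ ≥ ω).
The clique on [4, 5, 6] has size 3, forcing χ ≥ 3, and the coloring below uses 3 colors, so χ(G) = 3.
A valid 3-coloring: color 1: [4]; color 2: [5]; color 3: [6].

χ(G) = 3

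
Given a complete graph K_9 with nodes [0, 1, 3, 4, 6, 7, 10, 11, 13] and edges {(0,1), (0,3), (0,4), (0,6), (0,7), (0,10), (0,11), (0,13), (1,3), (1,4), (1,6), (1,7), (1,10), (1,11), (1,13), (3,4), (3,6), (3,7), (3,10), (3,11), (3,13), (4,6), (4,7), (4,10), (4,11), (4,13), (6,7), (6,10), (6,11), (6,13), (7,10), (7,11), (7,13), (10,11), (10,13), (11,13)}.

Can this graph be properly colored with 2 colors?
No, G is not 2-colorable

The clique on vertices [0, 1, 3, 4, 6, 7, 10, 11, 13] has size 9 > 2, so it alone needs 9 colors.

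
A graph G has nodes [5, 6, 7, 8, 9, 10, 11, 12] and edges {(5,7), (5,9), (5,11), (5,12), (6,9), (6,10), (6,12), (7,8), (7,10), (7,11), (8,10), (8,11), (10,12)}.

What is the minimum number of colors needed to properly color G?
Clique number ω(G) = 3 (lower bound: χ ≥ ω).
The clique on [7, 8, 10] has size 3, forcing χ ≥ 3, and the coloring below uses 3 colors, so χ(G) = 3.
A valid 3-coloring: color 1: [9, 10, 11]; color 2: [7, 12]; color 3: [5, 6, 8].

χ(G) = 3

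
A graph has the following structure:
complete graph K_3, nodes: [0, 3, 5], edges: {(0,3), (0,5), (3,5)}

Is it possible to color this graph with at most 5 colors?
Yes, G is 5-colorable

A valid 5-coloring: color 1: [5]; color 2: [0]; color 3: [3].
(χ(G) = 3 ≤ 5.)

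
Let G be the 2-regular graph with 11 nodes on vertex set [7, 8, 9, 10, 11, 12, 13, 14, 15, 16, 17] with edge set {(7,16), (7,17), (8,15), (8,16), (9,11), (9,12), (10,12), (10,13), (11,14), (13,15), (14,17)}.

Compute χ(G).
χ(G) = 3

Clique number ω(G) = 2 (lower bound: χ ≥ ω).
Odd cycle [8, 16, 7, 17, 14, 11, 9, 12, 10, 13, 15] needs 3 colors (χ ≥ 3).
The coloring below uses 3 colors, so χ(G) = 3.
A valid 3-coloring: color 1: [11, 12, 13, 16, 17]; color 2: [7, 9, 10, 14, 15]; color 3: [8].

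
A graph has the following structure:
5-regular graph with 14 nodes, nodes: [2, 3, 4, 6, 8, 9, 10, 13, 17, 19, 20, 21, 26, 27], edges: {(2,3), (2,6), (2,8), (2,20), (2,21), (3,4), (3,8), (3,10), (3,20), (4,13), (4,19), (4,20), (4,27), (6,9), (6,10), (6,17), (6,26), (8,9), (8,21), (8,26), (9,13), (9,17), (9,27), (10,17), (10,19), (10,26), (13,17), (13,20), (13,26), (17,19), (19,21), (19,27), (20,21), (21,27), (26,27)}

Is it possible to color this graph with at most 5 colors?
A valid 5-coloring: color 1: [3, 17, 21, 26]; color 2: [2, 4, 9, 10]; color 3: [6, 8, 19, 20]; color 4: [13, 27].
(χ(G) = 4 ≤ 5.)

Yes, G is 5-colorable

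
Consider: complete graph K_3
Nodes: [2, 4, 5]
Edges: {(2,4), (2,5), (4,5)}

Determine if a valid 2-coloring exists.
No, G is not 2-colorable

The clique on vertices [2, 4, 5] has size 3 > 2, so it alone needs 3 colors.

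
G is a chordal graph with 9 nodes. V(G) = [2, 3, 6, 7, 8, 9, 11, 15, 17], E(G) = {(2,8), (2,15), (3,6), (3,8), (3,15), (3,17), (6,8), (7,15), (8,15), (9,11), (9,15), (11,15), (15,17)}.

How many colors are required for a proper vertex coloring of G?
Clique number ω(G) = 3 (lower bound: χ ≥ ω).
The clique on [3, 6, 8] has size 3, forcing χ ≥ 3, and the coloring below uses 3 colors, so χ(G) = 3.
A valid 3-coloring: color 1: [6, 15]; color 2: [7, 8, 11, 17]; color 3: [2, 3, 9].

χ(G) = 3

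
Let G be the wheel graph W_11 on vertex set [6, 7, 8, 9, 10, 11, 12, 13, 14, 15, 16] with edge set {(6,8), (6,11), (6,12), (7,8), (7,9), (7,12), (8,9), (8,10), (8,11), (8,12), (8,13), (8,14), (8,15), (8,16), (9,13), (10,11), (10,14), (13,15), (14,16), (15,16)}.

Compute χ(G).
χ(G) = 3

Clique number ω(G) = 3 (lower bound: χ ≥ ω).
The clique on [6, 8, 11] has size 3, forcing χ ≥ 3, and the coloring below uses 3 colors, so χ(G) = 3.
A valid 3-coloring: color 1: [8]; color 2: [6, 7, 10, 13, 16]; color 3: [9, 11, 12, 14, 15].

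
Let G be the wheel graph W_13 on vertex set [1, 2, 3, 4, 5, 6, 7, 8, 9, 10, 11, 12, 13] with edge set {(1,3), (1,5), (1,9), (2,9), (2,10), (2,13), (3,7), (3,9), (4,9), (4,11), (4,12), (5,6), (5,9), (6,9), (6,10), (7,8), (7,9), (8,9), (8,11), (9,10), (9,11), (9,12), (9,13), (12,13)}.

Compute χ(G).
Clique number ω(G) = 3 (lower bound: χ ≥ ω).
The clique on [1, 3, 9] has size 3, forcing χ ≥ 3, and the coloring below uses 3 colors, so χ(G) = 3.
A valid 3-coloring: color 1: [9]; color 2: [1, 2, 6, 7, 11, 12]; color 3: [3, 4, 5, 8, 10, 13].

χ(G) = 3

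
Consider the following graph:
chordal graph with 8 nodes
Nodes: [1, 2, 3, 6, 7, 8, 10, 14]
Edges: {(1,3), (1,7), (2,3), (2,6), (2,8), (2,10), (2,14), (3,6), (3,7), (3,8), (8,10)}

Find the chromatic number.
Clique number ω(G) = 3 (lower bound: χ ≥ ω).
The clique on [1, 3, 7] has size 3, forcing χ ≥ 3, and the coloring below uses 3 colors, so χ(G) = 3.
A valid 3-coloring: color 1: [3, 10, 14]; color 2: [2, 7]; color 3: [1, 6, 8].

χ(G) = 3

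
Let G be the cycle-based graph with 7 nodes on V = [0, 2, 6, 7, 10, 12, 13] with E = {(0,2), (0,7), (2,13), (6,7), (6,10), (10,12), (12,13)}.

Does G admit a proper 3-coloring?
Yes, G is 3-colorable

A valid 3-coloring: color 1: [2, 6, 12]; color 2: [0, 10, 13]; color 3: [7].
(χ(G) = 3 ≤ 3.)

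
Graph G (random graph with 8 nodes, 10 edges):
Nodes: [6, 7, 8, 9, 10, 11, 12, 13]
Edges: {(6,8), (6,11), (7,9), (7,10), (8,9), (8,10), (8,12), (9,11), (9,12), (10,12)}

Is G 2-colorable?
The clique on vertices [8, 9, 12] has size 3 > 2, so it alone needs 3 colors.

No, G is not 2-colorable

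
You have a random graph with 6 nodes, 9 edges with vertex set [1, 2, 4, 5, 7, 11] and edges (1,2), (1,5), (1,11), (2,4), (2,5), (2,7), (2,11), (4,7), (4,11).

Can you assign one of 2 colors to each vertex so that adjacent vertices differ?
No, G is not 2-colorable

The clique on vertices [1, 2, 11] has size 3 > 2, so it alone needs 3 colors.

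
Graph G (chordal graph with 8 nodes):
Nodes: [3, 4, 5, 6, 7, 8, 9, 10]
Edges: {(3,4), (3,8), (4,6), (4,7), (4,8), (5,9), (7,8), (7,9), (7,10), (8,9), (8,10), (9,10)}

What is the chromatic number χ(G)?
Clique number ω(G) = 4 (lower bound: χ ≥ ω).
The clique on [7, 8, 9, 10] has size 4, forcing χ ≥ 4, and the coloring below uses 4 colors, so χ(G) = 4.
A valid 4-coloring: color 1: [5, 6, 8]; color 2: [4, 9]; color 3: [3, 7]; color 4: [10].

χ(G) = 4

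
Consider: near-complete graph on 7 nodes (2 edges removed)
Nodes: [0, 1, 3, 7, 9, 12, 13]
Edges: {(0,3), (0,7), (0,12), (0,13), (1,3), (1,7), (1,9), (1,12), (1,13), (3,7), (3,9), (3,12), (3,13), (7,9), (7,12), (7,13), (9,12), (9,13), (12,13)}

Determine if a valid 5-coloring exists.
No, G is not 5-colorable

The clique on vertices [1, 3, 7, 9, 12, 13] has size 6 > 5, so it alone needs 6 colors.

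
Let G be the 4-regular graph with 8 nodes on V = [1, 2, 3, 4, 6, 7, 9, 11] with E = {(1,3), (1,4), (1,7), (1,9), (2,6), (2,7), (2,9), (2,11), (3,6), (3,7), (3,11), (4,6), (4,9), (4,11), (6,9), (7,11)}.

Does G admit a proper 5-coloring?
A valid 5-coloring: color 1: [7, 9]; color 2: [1, 6, 11]; color 3: [2, 3, 4].
(χ(G) = 3 ≤ 5.)

Yes, G is 5-colorable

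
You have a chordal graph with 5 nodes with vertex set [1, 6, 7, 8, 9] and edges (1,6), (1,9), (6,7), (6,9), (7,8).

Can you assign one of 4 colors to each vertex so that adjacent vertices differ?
A valid 4-coloring: color 1: [6, 8]; color 2: [1, 7]; color 3: [9].
(χ(G) = 3 ≤ 4.)

Yes, G is 4-colorable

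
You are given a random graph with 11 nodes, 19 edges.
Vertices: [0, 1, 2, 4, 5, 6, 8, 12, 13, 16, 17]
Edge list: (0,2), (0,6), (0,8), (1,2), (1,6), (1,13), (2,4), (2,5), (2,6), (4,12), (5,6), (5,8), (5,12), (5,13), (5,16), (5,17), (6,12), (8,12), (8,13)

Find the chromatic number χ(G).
Clique number ω(G) = 3 (lower bound: χ ≥ ω).
The clique on [0, 2, 6] has size 3, forcing χ ≥ 3, and the coloring below uses 3 colors, so χ(G) = 3.
A valid 3-coloring: color 1: [0, 1, 4, 5]; color 2: [6, 8, 16, 17]; color 3: [2, 12, 13].

χ(G) = 3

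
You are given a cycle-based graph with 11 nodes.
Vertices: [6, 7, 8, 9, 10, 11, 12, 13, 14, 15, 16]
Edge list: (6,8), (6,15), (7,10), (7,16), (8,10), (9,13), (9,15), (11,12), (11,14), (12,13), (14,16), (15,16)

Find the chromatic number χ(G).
χ(G) = 3

Clique number ω(G) = 2 (lower bound: χ ≥ ω).
Odd cycle [9, 13, 12, 11, 14, 16, 15] needs 3 colors (χ ≥ 3).
The coloring below uses 3 colors, so χ(G) = 3.
A valid 3-coloring: color 1: [7, 8, 11, 13, 15]; color 2: [6, 9, 10, 12, 16]; color 3: [14].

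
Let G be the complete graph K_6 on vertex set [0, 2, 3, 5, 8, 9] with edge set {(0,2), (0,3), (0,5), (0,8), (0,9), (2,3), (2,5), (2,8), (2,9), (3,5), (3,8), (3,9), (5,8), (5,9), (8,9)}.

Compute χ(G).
χ(G) = 6

Clique number ω(G) = 6 (lower bound: χ ≥ ω).
The clique on [0, 2, 3, 5, 8, 9] has size 6, forcing χ ≥ 6, and the coloring below uses 6 colors, so χ(G) = 6.
A valid 6-coloring: color 1: [2]; color 2: [3]; color 3: [5]; color 4: [8]; color 5: [0]; color 6: [9].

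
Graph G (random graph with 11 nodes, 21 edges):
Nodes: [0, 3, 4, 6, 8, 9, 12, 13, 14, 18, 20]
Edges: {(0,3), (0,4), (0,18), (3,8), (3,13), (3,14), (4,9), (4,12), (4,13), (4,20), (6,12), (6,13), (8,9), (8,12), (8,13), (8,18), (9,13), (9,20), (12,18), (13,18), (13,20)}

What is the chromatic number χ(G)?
χ(G) = 4

Clique number ω(G) = 4 (lower bound: χ ≥ ω).
The clique on [4, 9, 13, 20] has size 4, forcing χ ≥ 4, and the coloring below uses 4 colors, so χ(G) = 4.
A valid 4-coloring: color 1: [0, 12, 13, 14]; color 2: [4, 6, 8]; color 3: [3, 9, 18]; color 4: [20].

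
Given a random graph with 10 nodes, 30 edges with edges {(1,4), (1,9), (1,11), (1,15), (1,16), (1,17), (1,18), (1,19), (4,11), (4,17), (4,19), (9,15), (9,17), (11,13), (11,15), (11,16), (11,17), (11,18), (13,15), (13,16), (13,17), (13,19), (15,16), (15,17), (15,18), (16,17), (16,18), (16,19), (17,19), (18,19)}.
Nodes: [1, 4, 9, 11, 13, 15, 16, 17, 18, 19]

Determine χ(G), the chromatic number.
Clique number ω(G) = 5 (lower bound: χ ≥ ω).
The clique on [1, 11, 15, 16, 17] has size 5, forcing χ ≥ 5, and the coloring below uses 5 colors, so χ(G) = 5.
A valid 5-coloring: color 1: [1, 13]; color 2: [17, 18]; color 3: [9, 11, 19]; color 4: [4, 16]; color 5: [15].

χ(G) = 5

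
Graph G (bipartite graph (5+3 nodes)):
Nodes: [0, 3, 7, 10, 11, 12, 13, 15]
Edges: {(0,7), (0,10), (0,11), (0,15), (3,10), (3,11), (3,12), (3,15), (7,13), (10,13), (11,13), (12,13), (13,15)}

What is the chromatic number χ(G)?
χ(G) = 2

Clique number ω(G) = 2 (lower bound: χ ≥ ω).
The graph is bipartite (no odd cycle), so 2 colors suffice: χ(G) = 2.
A valid 2-coloring: color 1: [0, 3, 13]; color 2: [7, 10, 11, 12, 15].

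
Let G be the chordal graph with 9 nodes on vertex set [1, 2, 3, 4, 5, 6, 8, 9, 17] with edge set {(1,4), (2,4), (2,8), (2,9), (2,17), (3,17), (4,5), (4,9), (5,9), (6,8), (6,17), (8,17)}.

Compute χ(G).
χ(G) = 3

Clique number ω(G) = 3 (lower bound: χ ≥ ω).
The clique on [2, 8, 17] has size 3, forcing χ ≥ 3, and the coloring below uses 3 colors, so χ(G) = 3.
A valid 3-coloring: color 1: [1, 2, 3, 5, 6]; color 2: [4, 17]; color 3: [8, 9].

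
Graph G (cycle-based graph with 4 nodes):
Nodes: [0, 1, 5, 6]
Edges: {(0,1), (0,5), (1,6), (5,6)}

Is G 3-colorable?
A valid 3-coloring: color 1: [1, 5]; color 2: [0, 6].
(χ(G) = 2 ≤ 3.)

Yes, G is 3-colorable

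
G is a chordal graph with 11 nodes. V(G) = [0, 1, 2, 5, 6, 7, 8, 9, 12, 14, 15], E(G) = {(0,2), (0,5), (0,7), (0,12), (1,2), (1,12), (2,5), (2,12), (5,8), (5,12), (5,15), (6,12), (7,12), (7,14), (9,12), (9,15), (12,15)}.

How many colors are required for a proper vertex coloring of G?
Clique number ω(G) = 4 (lower bound: χ ≥ ω).
The clique on [0, 2, 5, 12] has size 4, forcing χ ≥ 4, and the coloring below uses 4 colors, so χ(G) = 4.
A valid 4-coloring: color 1: [8, 12, 14]; color 2: [1, 5, 6, 7, 9]; color 3: [0, 15]; color 4: [2].

χ(G) = 4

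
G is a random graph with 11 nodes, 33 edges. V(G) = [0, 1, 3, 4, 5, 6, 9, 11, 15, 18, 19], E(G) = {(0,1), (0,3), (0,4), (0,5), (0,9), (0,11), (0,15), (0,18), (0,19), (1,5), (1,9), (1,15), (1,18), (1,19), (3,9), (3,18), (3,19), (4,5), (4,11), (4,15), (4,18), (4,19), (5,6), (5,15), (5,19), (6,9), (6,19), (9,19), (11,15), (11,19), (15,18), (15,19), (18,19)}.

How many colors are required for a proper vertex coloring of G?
χ(G) = 5

Clique number ω(G) = 5 (lower bound: χ ≥ ω).
The clique on [0, 1, 15, 18, 19] has size 5, forcing χ ≥ 5, and the coloring below uses 5 colors, so χ(G) = 5.
A valid 5-coloring: color 1: [19]; color 2: [0, 6]; color 3: [9, 15]; color 4: [1, 3, 4]; color 5: [5, 11, 18].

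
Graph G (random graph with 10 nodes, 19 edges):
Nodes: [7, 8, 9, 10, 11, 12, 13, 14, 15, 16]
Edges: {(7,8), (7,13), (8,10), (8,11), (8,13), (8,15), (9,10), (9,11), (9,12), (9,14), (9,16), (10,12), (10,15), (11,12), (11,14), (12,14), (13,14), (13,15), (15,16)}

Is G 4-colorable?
A valid 4-coloring: color 1: [7, 9, 15]; color 2: [10, 11, 13, 16]; color 3: [8, 12]; color 4: [14].
(χ(G) = 4 ≤ 4.)

Yes, G is 4-colorable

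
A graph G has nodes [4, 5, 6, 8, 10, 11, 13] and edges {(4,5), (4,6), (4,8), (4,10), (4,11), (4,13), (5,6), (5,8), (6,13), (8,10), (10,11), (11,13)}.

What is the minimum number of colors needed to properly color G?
χ(G) = 3

Clique number ω(G) = 3 (lower bound: χ ≥ ω).
The clique on [4, 11, 13] has size 3, forcing χ ≥ 3, and the coloring below uses 3 colors, so χ(G) = 3.
A valid 3-coloring: color 1: [4]; color 2: [5, 10, 13]; color 3: [6, 8, 11].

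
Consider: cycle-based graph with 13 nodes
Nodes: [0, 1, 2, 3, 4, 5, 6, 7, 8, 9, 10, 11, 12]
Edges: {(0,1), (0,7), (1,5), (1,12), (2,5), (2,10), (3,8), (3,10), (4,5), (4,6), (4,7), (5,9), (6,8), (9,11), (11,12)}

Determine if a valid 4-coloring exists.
Yes, G is 4-colorable

A valid 4-coloring: color 1: [0, 3, 5, 6, 11]; color 2: [1, 4, 8, 9, 10]; color 3: [2, 7, 12].
(χ(G) = 3 ≤ 4.)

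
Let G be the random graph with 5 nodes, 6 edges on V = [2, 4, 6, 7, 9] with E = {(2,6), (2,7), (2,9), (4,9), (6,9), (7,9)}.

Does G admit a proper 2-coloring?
No, G is not 2-colorable

The clique on vertices [2, 6, 9] has size 3 > 2, so it alone needs 3 colors.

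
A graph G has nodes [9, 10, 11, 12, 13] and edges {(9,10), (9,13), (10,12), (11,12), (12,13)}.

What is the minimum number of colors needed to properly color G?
Clique number ω(G) = 2 (lower bound: χ ≥ ω).
The graph is bipartite (no odd cycle), so 2 colors suffice: χ(G) = 2.
A valid 2-coloring: color 1: [9, 12]; color 2: [10, 11, 13].

χ(G) = 2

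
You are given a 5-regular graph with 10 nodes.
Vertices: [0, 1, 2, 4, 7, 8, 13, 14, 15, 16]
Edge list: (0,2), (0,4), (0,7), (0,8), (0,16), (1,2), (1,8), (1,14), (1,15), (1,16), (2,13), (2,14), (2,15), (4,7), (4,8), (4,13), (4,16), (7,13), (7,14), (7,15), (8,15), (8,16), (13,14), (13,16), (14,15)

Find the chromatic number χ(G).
Clique number ω(G) = 4 (lower bound: χ ≥ ω).
The clique on [0, 4, 8, 16] has size 4, forcing χ ≥ 4, and the coloring below uses 4 colors, so χ(G) = 4.
A valid 4-coloring: color 1: [2, 7, 8]; color 2: [15, 16]; color 3: [4, 14]; color 4: [0, 1, 13].

χ(G) = 4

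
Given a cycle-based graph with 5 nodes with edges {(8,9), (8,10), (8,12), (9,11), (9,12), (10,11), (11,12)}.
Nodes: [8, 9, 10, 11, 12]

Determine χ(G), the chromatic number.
Clique number ω(G) = 3 (lower bound: χ ≥ ω).
The clique on [8, 9, 12] has size 3, forcing χ ≥ 3, and the coloring below uses 3 colors, so χ(G) = 3.
A valid 3-coloring: color 1: [8, 11]; color 2: [9, 10]; color 3: [12].

χ(G) = 3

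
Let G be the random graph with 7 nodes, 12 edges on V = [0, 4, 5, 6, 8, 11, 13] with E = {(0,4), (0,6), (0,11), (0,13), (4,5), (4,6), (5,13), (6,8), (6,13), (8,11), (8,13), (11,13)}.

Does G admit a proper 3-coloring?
A valid 3-coloring: color 1: [4, 13]; color 2: [5, 6, 11]; color 3: [0, 8].
(χ(G) = 3 ≤ 3.)

Yes, G is 3-colorable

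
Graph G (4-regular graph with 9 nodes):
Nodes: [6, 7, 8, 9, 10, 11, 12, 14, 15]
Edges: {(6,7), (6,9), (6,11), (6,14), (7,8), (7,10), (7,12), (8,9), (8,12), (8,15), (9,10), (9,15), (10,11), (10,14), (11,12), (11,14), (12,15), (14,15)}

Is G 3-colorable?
A valid 3-coloring: color 1: [6, 8, 10]; color 2: [9, 12, 14]; color 3: [7, 11, 15].
(χ(G) = 3 ≤ 3.)

Yes, G is 3-colorable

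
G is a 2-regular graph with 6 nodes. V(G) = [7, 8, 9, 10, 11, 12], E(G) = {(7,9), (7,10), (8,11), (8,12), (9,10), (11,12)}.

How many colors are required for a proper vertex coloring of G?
χ(G) = 3

Clique number ω(G) = 3 (lower bound: χ ≥ ω).
The clique on [8, 11, 12] has size 3, forcing χ ≥ 3, and the coloring below uses 3 colors, so χ(G) = 3.
A valid 3-coloring: color 1: [10, 12]; color 2: [9, 11]; color 3: [7, 8].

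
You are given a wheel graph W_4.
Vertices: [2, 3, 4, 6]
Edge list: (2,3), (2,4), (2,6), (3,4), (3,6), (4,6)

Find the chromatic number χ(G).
χ(G) = 4

Clique number ω(G) = 4 (lower bound: χ ≥ ω).
The clique on [2, 3, 4, 6] has size 4, forcing χ ≥ 4, and the coloring below uses 4 colors, so χ(G) = 4.
A valid 4-coloring: color 1: [3]; color 2: [4]; color 3: [2]; color 4: [6].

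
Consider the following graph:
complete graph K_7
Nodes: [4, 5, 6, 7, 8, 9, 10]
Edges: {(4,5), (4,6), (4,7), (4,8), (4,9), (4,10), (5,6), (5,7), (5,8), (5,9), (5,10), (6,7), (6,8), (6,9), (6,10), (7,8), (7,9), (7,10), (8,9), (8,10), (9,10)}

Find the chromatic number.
χ(G) = 7

Clique number ω(G) = 7 (lower bound: χ ≥ ω).
The clique on [4, 5, 6, 7, 8, 9, 10] has size 7, forcing χ ≥ 7, and the coloring below uses 7 colors, so χ(G) = 7.
A valid 7-coloring: color 1: [4]; color 2: [5]; color 3: [7]; color 4: [9]; color 5: [8]; color 6: [6]; color 7: [10].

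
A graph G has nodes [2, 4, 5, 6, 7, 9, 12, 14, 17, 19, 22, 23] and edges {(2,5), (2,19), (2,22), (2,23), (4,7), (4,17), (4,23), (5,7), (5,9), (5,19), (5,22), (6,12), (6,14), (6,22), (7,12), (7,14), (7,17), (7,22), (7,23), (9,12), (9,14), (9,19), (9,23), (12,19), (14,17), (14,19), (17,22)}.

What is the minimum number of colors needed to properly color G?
Clique number ω(G) = 3 (lower bound: χ ≥ ω).
Suppose a proper 3-coloring c exists. The clique [2, 5, 19] takes 3 distinct colors; by symmetry let c(2) = 1, c(5) = 2, c(19) = 3.
- Vertex 9: neighbors [5, 19] already have colors [2, 3] ⇒ c(9) = 1.
- Vertex 14: neighbors [9, 19] already have colors [1, 3] ⇒ c(14) = 2.
- Vertex 22: neighbors [2, 5] already have colors [1, 2] ⇒ c(22) = 3.
- Vertex 7: neighbors [5, 22] already have colors [2, 3] ⇒ c(7) = 1.
- Vertex 17: neighbors [7, 14, 22] already have colors [1, 2, 3] — all 3 colors blocked. Contradiction.
The forced assignments end in a contradiction, so G has no proper 3-coloring (χ ≥ 4).
The coloring below uses 4 colors, so χ(G) = 4.
A valid 4-coloring: color 1: [6, 7, 19]; color 2: [12, 14, 22, 23]; color 3: [5, 17]; color 4: [2, 4, 9].

χ(G) = 4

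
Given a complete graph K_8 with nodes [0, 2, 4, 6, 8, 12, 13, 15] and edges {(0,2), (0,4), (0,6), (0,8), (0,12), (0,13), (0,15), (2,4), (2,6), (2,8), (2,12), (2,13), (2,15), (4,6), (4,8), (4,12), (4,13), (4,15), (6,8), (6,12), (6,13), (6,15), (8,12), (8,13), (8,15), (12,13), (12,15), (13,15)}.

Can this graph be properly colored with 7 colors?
No, G is not 7-colorable

The clique on vertices [0, 2, 4, 6, 8, 12, 13, 15] has size 8 > 7, so it alone needs 8 colors.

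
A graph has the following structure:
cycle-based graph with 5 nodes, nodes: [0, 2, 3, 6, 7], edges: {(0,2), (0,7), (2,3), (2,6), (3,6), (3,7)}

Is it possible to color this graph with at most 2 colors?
No, G is not 2-colorable

The clique on vertices [2, 3, 6] has size 3 > 2, so it alone needs 3 colors.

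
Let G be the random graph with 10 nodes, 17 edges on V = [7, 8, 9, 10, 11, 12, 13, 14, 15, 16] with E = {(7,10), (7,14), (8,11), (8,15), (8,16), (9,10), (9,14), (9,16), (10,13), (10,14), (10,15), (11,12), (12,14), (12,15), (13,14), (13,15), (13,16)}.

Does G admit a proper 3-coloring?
A valid 3-coloring: color 1: [8, 10, 12]; color 2: [11, 14, 15, 16]; color 3: [7, 9, 13].
(χ(G) = 3 ≤ 3.)

Yes, G is 3-colorable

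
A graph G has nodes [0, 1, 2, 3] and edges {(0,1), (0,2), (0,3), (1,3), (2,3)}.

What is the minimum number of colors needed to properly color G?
χ(G) = 3

Clique number ω(G) = 3 (lower bound: χ ≥ ω).
The clique on [0, 1, 3] has size 3, forcing χ ≥ 3, and the coloring below uses 3 colors, so χ(G) = 3.
A valid 3-coloring: color 1: [3]; color 2: [0]; color 3: [1, 2].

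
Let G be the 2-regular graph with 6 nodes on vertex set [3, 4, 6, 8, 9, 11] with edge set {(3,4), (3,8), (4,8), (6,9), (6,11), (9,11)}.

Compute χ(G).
χ(G) = 3

Clique number ω(G) = 3 (lower bound: χ ≥ ω).
The clique on [6, 9, 11] has size 3, forcing χ ≥ 3, and the coloring below uses 3 colors, so χ(G) = 3.
A valid 3-coloring: color 1: [4, 11]; color 2: [3, 6]; color 3: [8, 9].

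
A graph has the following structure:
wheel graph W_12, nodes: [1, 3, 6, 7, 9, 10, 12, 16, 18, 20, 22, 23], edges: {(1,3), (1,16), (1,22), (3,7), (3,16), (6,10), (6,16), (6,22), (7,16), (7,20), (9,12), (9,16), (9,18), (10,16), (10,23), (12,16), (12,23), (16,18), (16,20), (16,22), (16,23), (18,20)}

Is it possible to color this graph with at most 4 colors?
Yes, G is 4-colorable

A valid 4-coloring: color 1: [16]; color 2: [3, 10, 12, 20, 22]; color 3: [1, 6, 7, 18, 23]; color 4: [9].
(χ(G) = 4 ≤ 4.)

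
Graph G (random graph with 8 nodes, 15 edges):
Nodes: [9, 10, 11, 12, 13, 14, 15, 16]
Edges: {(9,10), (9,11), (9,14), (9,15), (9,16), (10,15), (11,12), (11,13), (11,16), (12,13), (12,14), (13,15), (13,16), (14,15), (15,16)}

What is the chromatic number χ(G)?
χ(G) = 4

Clique number ω(G) = 3 (lower bound: χ ≥ ω).
Suppose a proper 3-coloring c exists. The clique [9, 10, 15] takes 3 distinct colors; by symmetry let c(9) = 1, c(10) = 2, c(15) = 3.
- Vertex 16: neighbors [9, 15] already have colors [1, 3] ⇒ c(16) = 2.
- Vertex 11: neighbors [9, 16] already have colors [1, 2] ⇒ c(11) = 3.
- Vertex 13: neighbors [16, 11] already have colors [2, 3] ⇒ c(13) = 1.
- Vertex 12: neighbors [13, 11] already have colors [1, 3] ⇒ c(12) = 2.
- Vertex 14: neighbors [9, 12, 15] already have colors [1, 2, 3] — all 3 colors blocked. Contradiction.
The forced assignments end in a contradiction, so G has no proper 3-coloring (χ ≥ 4).
The coloring below uses 4 colors, so χ(G) = 4.
A valid 4-coloring: color 1: [9, 12]; color 2: [11, 15]; color 3: [10, 14, 16]; color 4: [13].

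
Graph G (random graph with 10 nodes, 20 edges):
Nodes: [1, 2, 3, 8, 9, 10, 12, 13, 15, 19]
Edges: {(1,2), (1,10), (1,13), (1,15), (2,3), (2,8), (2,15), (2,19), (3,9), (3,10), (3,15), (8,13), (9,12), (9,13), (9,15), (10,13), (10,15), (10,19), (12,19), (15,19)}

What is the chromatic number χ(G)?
χ(G) = 3

Clique number ω(G) = 3 (lower bound: χ ≥ ω).
The clique on [1, 10, 13] has size 3, forcing χ ≥ 3, and the coloring below uses 3 colors, so χ(G) = 3.
A valid 3-coloring: color 1: [12, 13, 15]; color 2: [2, 9, 10]; color 3: [1, 3, 8, 19].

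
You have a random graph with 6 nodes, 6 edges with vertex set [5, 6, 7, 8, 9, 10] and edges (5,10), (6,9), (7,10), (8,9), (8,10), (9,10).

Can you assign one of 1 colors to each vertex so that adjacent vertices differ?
No, G is not 1-colorable

The clique on vertices [8, 9, 10] has size 3 > 1, so it alone needs 3 colors.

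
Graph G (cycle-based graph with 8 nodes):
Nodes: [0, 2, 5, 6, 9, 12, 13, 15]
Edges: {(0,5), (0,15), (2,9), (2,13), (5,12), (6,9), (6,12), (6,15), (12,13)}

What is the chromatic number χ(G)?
Clique number ω(G) = 2 (lower bound: χ ≥ ω).
Odd cycle [5, 0, 15, 6, 12] needs 3 colors (χ ≥ 3).
The coloring below uses 3 colors, so χ(G) = 3.
A valid 3-coloring: color 1: [0, 9, 12]; color 2: [2, 5, 6]; color 3: [13, 15].

χ(G) = 3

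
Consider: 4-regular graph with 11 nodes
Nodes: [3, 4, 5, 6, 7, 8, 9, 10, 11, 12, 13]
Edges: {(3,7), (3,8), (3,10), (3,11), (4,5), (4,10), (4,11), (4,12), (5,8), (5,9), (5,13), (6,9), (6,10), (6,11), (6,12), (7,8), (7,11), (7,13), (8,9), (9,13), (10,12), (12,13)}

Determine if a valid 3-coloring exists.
Suppose a proper 3-coloring c exists. The clique [3, 7, 8] takes 3 distinct colors; by symmetry let c(3) = 1, c(7) = 2, c(8) = 3.
- Vertex 11: neighbors [3, 7] already have colors [1, 2] ⇒ c(11) = 3.
- Vertex 4: neighbors [11] already have colors [3]; try each remaining color.
- Case c(4) = 1:
  - Vertex 5: neighbors [4, 8] already have colors [1, 3] ⇒ c(5) = 2.
  - Vertex 9: neighbors [5, 8] already have colors [2, 3] ⇒ c(9) = 1.
  - Vertex 6: neighbors [9, 11] already have colors [1, 3] ⇒ c(6) = 2.
  - Vertex 12: neighbors [4, 6] already have colors [1, 2] ⇒ c(12) = 3.
  - Vertex 10: neighbors [3, 6, 12] already have colors [1, 2, 3] — all 3 colors blocked. Contradiction.
- Case c(4) = 2:
  - Vertex 5: neighbors [4, 8] already have colors [2, 3] ⇒ c(5) = 1.
  - Vertex 9: neighbors [5, 8] already have colors [1, 3] ⇒ c(9) = 2.
  - Vertex 6: neighbors [9, 11] already have colors [2, 3] ⇒ c(6) = 1.
  - Vertex 12: neighbors [6, 4] already have colors [1, 2] ⇒ c(12) = 3.
  - Vertex 10: neighbors [3, 4, 12] already have colors [1, 2, 3] — all 3 colors blocked. Contradiction.
Every case ends in a contradiction, so G has no proper 3-coloring (χ ≥ 4).

No, G is not 3-colorable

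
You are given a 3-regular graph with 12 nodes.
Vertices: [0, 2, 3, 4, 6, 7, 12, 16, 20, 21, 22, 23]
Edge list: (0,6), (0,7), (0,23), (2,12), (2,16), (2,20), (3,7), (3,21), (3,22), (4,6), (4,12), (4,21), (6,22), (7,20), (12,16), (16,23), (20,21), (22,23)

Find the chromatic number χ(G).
χ(G) = 3

Clique number ω(G) = 3 (lower bound: χ ≥ ω).
The clique on [2, 12, 16] has size 3, forcing χ ≥ 3, and the coloring below uses 3 colors, so χ(G) = 3.
A valid 3-coloring: color 1: [0, 3, 4, 16, 20]; color 2: [2, 6, 7, 21, 23]; color 3: [12, 22].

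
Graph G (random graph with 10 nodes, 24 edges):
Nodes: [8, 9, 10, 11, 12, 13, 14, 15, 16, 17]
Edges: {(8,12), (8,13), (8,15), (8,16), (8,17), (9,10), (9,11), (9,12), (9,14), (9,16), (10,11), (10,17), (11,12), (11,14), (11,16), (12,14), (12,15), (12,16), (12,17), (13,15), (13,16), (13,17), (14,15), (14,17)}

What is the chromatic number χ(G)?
Clique number ω(G) = 4 (lower bound: χ ≥ ω).
The clique on [9, 11, 12, 16] has size 4, forcing χ ≥ 4, and the coloring below uses 4 colors, so χ(G) = 4.
A valid 4-coloring: color 1: [10, 12, 13]; color 2: [14, 16]; color 3: [8, 9]; color 4: [11, 15, 17].

χ(G) = 4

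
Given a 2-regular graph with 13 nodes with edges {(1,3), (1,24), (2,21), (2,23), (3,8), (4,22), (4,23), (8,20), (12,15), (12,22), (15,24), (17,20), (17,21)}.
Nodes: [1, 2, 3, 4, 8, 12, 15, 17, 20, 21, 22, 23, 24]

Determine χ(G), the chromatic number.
Clique number ω(G) = 2 (lower bound: χ ≥ ω).
Odd cycle [20, 17, 21, 2, 23, 4, 22, 12, 15, 24, 1, 3, 8] needs 3 colors (χ ≥ 3).
The coloring below uses 3 colors, so χ(G) = 3.
A valid 3-coloring: color 1: [2, 3, 4, 12, 20, 24]; color 2: [1, 8, 15, 17, 22, 23]; color 3: [21].

χ(G) = 3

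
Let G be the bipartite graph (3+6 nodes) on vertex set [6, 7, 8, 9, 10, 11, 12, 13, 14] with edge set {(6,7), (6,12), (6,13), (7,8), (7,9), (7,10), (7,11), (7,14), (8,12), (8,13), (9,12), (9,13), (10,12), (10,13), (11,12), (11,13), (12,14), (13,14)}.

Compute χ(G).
χ(G) = 2

Clique number ω(G) = 2 (lower bound: χ ≥ ω).
The graph is bipartite (no odd cycle), so 2 colors suffice: χ(G) = 2.
A valid 2-coloring: color 1: [7, 12, 13]; color 2: [6, 8, 9, 10, 11, 14].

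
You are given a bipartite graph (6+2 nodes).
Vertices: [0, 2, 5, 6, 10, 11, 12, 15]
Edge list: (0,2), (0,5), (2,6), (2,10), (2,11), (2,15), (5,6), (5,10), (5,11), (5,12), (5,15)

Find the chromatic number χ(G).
Clique number ω(G) = 2 (lower bound: χ ≥ ω).
The graph is bipartite (no odd cycle), so 2 colors suffice: χ(G) = 2.
A valid 2-coloring: color 1: [2, 5]; color 2: [0, 6, 10, 11, 12, 15].

χ(G) = 2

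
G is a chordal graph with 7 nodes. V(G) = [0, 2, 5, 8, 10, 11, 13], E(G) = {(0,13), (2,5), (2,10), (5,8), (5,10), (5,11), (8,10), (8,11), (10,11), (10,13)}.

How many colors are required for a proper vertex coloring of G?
χ(G) = 4

Clique number ω(G) = 4 (lower bound: χ ≥ ω).
The clique on [5, 8, 10, 11] has size 4, forcing χ ≥ 4, and the coloring below uses 4 colors, so χ(G) = 4.
A valid 4-coloring: color 1: [0, 10]; color 2: [5, 13]; color 3: [2, 11]; color 4: [8].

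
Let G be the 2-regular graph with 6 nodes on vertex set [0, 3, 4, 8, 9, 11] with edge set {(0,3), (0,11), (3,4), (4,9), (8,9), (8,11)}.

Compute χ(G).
Clique number ω(G) = 2 (lower bound: χ ≥ ω).
The graph is bipartite (no odd cycle), so 2 colors suffice: χ(G) = 2.
A valid 2-coloring: color 1: [3, 9, 11]; color 2: [0, 4, 8].

χ(G) = 2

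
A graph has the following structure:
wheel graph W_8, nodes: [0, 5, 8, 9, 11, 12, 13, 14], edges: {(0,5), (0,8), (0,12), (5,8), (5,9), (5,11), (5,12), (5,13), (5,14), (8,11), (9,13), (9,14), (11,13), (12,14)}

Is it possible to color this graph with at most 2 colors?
The clique on vertices [0, 5, 8] has size 3 > 2, so it alone needs 3 colors.

No, G is not 2-colorable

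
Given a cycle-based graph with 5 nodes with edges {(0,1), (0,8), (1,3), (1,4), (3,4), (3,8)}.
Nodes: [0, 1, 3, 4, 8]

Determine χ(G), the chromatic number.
Clique number ω(G) = 3 (lower bound: χ ≥ ω).
The clique on [1, 3, 4] has size 3, forcing χ ≥ 3, and the coloring below uses 3 colors, so χ(G) = 3.
A valid 3-coloring: color 1: [1, 8]; color 2: [0, 3]; color 3: [4].

χ(G) = 3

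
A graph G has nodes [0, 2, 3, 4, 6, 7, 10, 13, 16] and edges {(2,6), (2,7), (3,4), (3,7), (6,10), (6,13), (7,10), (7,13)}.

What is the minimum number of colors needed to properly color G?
χ(G) = 2

Clique number ω(G) = 2 (lower bound: χ ≥ ω).
The graph is bipartite (no odd cycle), so 2 colors suffice: χ(G) = 2.
A valid 2-coloring: color 1: [0, 4, 6, 7, 16]; color 2: [2, 3, 10, 13].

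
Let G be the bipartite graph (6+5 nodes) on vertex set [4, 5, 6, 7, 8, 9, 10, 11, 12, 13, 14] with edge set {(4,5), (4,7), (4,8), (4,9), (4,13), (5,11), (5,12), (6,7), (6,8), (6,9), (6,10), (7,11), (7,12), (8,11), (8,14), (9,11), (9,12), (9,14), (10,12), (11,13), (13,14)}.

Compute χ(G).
χ(G) = 2

Clique number ω(G) = 2 (lower bound: χ ≥ ω).
The graph is bipartite (no odd cycle), so 2 colors suffice: χ(G) = 2.
A valid 2-coloring: color 1: [5, 7, 8, 9, 10, 13]; color 2: [4, 6, 11, 12, 14].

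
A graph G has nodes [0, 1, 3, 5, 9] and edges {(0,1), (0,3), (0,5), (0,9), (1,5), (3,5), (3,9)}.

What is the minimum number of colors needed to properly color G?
χ(G) = 3

Clique number ω(G) = 3 (lower bound: χ ≥ ω).
The clique on [0, 1, 5] has size 3, forcing χ ≥ 3, and the coloring below uses 3 colors, so χ(G) = 3.
A valid 3-coloring: color 1: [0]; color 2: [5, 9]; color 3: [1, 3].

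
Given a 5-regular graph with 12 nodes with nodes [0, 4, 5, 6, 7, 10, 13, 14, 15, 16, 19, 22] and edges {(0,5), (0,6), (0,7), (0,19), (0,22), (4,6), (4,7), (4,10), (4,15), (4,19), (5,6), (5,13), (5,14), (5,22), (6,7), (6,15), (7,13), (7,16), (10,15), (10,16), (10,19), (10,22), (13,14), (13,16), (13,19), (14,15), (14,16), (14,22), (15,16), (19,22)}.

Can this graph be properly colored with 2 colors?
No, G is not 2-colorable

The clique on vertices [0, 19, 22] has size 3 > 2, so it alone needs 3 colors.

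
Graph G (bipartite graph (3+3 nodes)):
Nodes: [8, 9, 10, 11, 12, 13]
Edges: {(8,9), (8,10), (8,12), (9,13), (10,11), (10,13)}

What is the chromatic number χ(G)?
Clique number ω(G) = 2 (lower bound: χ ≥ ω).
The graph is bipartite (no odd cycle), so 2 colors suffice: χ(G) = 2.
A valid 2-coloring: color 1: [8, 11, 13]; color 2: [9, 10, 12].

χ(G) = 2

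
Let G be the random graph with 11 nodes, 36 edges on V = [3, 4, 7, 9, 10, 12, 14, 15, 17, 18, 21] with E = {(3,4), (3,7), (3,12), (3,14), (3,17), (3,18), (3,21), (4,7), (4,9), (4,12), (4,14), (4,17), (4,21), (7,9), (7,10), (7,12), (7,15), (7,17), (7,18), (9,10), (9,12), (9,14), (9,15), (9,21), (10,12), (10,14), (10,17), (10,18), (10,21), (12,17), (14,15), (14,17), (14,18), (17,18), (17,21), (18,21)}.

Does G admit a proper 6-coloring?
A valid 6-coloring: color 1: [9, 17]; color 2: [7, 14, 21]; color 3: [3, 10, 15]; color 4: [12, 18]; color 5: [4].
(χ(G) = 5 ≤ 6.)

Yes, G is 6-colorable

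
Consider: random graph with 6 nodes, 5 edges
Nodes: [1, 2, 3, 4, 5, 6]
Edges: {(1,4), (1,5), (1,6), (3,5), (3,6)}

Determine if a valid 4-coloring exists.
Yes, G is 4-colorable

A valid 4-coloring: color 1: [1, 2, 3]; color 2: [4, 5, 6].
(χ(G) = 2 ≤ 4.)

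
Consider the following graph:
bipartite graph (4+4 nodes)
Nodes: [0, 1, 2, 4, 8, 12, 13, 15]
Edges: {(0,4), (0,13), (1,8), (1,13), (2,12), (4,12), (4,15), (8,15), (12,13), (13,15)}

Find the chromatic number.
χ(G) = 2

Clique number ω(G) = 2 (lower bound: χ ≥ ω).
The graph is bipartite (no odd cycle), so 2 colors suffice: χ(G) = 2.
A valid 2-coloring: color 1: [2, 4, 8, 13]; color 2: [0, 1, 12, 15].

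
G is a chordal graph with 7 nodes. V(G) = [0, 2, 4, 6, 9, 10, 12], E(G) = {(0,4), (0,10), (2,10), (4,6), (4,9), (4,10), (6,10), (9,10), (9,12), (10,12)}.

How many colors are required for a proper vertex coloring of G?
Clique number ω(G) = 3 (lower bound: χ ≥ ω).
The clique on [0, 4, 10] has size 3, forcing χ ≥ 3, and the coloring below uses 3 colors, so χ(G) = 3.
A valid 3-coloring: color 1: [10]; color 2: [2, 4, 12]; color 3: [0, 6, 9].

χ(G) = 3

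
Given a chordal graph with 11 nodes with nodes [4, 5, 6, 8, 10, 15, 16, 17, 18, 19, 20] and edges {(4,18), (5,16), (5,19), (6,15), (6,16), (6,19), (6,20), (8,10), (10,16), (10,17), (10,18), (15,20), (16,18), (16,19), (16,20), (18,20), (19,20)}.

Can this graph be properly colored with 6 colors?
Yes, G is 6-colorable

A valid 6-coloring: color 1: [4, 8, 15, 16, 17]; color 2: [5, 10, 20]; color 3: [18, 19]; color 4: [6].
(χ(G) = 4 ≤ 6.)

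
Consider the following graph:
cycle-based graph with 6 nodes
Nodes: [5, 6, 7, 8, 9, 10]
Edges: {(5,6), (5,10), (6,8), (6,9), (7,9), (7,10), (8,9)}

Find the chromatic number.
χ(G) = 3

Clique number ω(G) = 3 (lower bound: χ ≥ ω).
The clique on [6, 8, 9] has size 3, forcing χ ≥ 3, and the coloring below uses 3 colors, so χ(G) = 3.
A valid 3-coloring: color 1: [6, 7]; color 2: [9, 10]; color 3: [5, 8].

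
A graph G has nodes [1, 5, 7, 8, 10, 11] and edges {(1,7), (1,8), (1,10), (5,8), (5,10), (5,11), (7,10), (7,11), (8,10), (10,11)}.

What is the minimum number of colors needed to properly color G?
Clique number ω(G) = 3 (lower bound: χ ≥ ω).
Odd cycle [1, 7, 11, 5, 8] needs 3 colors (χ ≥ 3).
Vertex 10 is adjacent to every vertex of [1, 5, 7, 8, 11], which already need 3 colors among themselves, so 10 needs a new color (χ ≥ 4).
The coloring below uses 4 colors, so χ(G) = 4.
A valid 4-coloring: color 1: [10]; color 2: [1, 5]; color 3: [7, 8]; color 4: [11].

χ(G) = 4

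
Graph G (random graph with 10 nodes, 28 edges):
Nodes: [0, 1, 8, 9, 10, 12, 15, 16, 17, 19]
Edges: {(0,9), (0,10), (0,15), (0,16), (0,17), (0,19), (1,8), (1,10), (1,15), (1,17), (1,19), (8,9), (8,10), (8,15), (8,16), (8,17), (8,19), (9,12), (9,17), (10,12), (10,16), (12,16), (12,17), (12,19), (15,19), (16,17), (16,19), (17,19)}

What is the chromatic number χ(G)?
Clique number ω(G) = 4 (lower bound: χ ≥ ω).
The clique on [0, 16, 17, 19] has size 4, forcing χ ≥ 4, and the coloring below uses 4 colors, so χ(G) = 4.
A valid 4-coloring: color 1: [10, 15, 17]; color 2: [9, 19]; color 3: [0, 8, 12]; color 4: [1, 16].

χ(G) = 4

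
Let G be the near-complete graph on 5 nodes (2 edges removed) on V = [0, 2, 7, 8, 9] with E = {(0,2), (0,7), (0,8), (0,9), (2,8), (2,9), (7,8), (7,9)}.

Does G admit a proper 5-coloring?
A valid 5-coloring: color 1: [0]; color 2: [8, 9]; color 3: [2, 7].
(χ(G) = 3 ≤ 5.)

Yes, G is 5-colorable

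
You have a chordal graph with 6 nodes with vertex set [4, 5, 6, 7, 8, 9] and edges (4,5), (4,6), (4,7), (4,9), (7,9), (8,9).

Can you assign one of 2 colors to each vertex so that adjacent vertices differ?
No, G is not 2-colorable

The clique on vertices [4, 7, 9] has size 3 > 2, so it alone needs 3 colors.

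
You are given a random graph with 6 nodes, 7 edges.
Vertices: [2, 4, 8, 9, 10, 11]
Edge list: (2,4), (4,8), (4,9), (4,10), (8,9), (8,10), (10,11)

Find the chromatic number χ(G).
χ(G) = 3

Clique number ω(G) = 3 (lower bound: χ ≥ ω).
The clique on [4, 8, 9] has size 3, forcing χ ≥ 3, and the coloring below uses 3 colors, so χ(G) = 3.
A valid 3-coloring: color 1: [4, 11]; color 2: [2, 9, 10]; color 3: [8].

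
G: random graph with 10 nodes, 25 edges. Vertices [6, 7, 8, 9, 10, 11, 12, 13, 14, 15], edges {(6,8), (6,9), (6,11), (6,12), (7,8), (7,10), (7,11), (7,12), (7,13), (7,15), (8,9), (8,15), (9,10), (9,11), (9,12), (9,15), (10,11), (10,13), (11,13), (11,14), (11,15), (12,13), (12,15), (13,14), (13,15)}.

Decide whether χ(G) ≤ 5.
Yes, G is 5-colorable

A valid 5-coloring: color 1: [8, 11, 12]; color 2: [6, 10, 14, 15]; color 3: [9, 13]; color 4: [7].
(χ(G) = 4 ≤ 5.)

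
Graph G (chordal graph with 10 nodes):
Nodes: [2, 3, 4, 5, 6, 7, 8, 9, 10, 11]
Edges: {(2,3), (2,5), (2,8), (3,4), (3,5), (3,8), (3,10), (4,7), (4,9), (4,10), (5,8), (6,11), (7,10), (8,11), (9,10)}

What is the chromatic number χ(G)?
χ(G) = 4

Clique number ω(G) = 4 (lower bound: χ ≥ ω).
The clique on [2, 3, 5, 8] has size 4, forcing χ ≥ 4, and the coloring below uses 4 colors, so χ(G) = 4.
A valid 4-coloring: color 1: [3, 7, 9, 11]; color 2: [6, 8, 10]; color 3: [4, 5]; color 4: [2].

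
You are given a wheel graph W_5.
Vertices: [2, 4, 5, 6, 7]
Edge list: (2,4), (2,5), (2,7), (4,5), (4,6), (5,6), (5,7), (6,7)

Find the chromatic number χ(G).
χ(G) = 3

Clique number ω(G) = 3 (lower bound: χ ≥ ω).
The clique on [2, 4, 5] has size 3, forcing χ ≥ 3, and the coloring below uses 3 colors, so χ(G) = 3.
A valid 3-coloring: color 1: [5]; color 2: [4, 7]; color 3: [2, 6].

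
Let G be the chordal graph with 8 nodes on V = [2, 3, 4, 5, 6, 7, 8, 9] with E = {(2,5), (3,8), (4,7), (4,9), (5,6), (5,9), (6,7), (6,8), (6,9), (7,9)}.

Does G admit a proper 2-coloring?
No, G is not 2-colorable

The clique on vertices [4, 7, 9] has size 3 > 2, so it alone needs 3 colors.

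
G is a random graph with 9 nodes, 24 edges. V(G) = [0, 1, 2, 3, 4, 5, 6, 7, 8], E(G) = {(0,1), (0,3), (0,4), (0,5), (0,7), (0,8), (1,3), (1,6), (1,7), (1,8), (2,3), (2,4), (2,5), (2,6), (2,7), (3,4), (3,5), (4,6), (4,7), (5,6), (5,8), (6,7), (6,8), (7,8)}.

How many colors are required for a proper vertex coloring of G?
Clique number ω(G) = 4 (lower bound: χ ≥ ω).
The clique on [0, 1, 7, 8] has size 4, forcing χ ≥ 4, and the coloring below uses 4 colors, so χ(G) = 4.
A valid 4-coloring: color 1: [0, 6]; color 2: [3, 7]; color 3: [2, 8]; color 4: [1, 4, 5].

χ(G) = 4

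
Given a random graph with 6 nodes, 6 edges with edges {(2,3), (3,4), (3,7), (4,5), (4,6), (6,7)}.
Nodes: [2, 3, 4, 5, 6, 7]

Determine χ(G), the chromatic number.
Clique number ω(G) = 2 (lower bound: χ ≥ ω).
The graph is bipartite (no odd cycle), so 2 colors suffice: χ(G) = 2.
A valid 2-coloring: color 1: [2, 4, 7]; color 2: [3, 5, 6].

χ(G) = 2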